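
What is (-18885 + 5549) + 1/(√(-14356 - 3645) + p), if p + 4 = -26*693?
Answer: -4331672645982/324810485 - I*√18001/324810485 ≈ -13336.0 - 4.1306e-7*I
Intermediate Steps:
p = -18022 (p = -4 - 26*693 = -4 - 18018 = -18022)
(-18885 + 5549) + 1/(√(-14356 - 3645) + p) = (-18885 + 5549) + 1/(√(-14356 - 3645) - 18022) = -13336 + 1/(√(-18001) - 18022) = -13336 + 1/(I*√18001 - 18022) = -13336 + 1/(-18022 + I*√18001)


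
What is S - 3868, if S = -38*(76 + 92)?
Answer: -10252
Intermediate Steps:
S = -6384 (S = -38*168 = -6384)
S - 3868 = -6384 - 3868 = -10252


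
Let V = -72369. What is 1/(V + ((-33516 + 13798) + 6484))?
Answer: -1/85603 ≈ -1.1682e-5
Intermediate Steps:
1/(V + ((-33516 + 13798) + 6484)) = 1/(-72369 + ((-33516 + 13798) + 6484)) = 1/(-72369 + (-19718 + 6484)) = 1/(-72369 - 13234) = 1/(-85603) = -1/85603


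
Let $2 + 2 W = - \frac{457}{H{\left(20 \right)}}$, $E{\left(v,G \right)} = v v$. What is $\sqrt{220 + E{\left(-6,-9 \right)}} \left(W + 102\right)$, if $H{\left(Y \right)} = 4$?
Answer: $702$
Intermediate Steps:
$E{\left(v,G \right)} = v^{2}$
$W = - \frac{465}{8}$ ($W = -1 + \frac{\left(-457\right) \frac{1}{4}}{2} = -1 + \frac{1}{2} \left(- \frac{457}{4}\right) = -1 - \frac{457}{8} = - \frac{465}{8} \approx -58.125$)
$\sqrt{220 + E{\left(-6,-9 \right)}} \left(W + 102\right) = \sqrt{220 + \left(-6\right)^{2}} \left(- \frac{465}{8} + 102\right) = \sqrt{220 + 36} \cdot \frac{351}{8} = \sqrt{256} \cdot \frac{351}{8} = 16 \cdot \frac{351}{8} = 702$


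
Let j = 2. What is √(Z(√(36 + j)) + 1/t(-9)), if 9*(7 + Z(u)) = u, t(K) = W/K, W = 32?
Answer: √(-4194 + 64*√38)/24 ≈ 2.5683*I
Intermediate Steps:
t(K) = 32/K
Z(u) = -7 + u/9
√(Z(√(36 + j)) + 1/t(-9)) = √((-7 + √(36 + 2)/9) + 1/(32/(-9))) = √((-7 + √38/9) + 1/(32*(-⅑))) = √((-7 + √38/9) + 1/(-32/9)) = √((-7 + √38/9) - 9/32) = √(-233/32 + √38/9)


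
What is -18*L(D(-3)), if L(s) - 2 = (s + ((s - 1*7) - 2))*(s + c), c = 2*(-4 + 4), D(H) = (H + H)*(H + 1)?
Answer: -3276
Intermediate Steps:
D(H) = 2*H*(1 + H) (D(H) = (2*H)*(1 + H) = 2*H*(1 + H))
c = 0 (c = 2*0 = 0)
L(s) = 2 + s*(-9 + 2*s) (L(s) = 2 + (s + ((s - 1*7) - 2))*(s + 0) = 2 + (s + ((s - 7) - 2))*s = 2 + (s + ((-7 + s) - 2))*s = 2 + (s + (-9 + s))*s = 2 + (-9 + 2*s)*s = 2 + s*(-9 + 2*s))
-18*L(D(-3)) = -18*(2 - 18*(-3)*(1 - 3) + 2*(2*(-3)*(1 - 3))²) = -18*(2 - 18*(-3)*(-2) + 2*(2*(-3)*(-2))²) = -18*(2 - 9*12 + 2*12²) = -18*(2 - 108 + 2*144) = -18*(2 - 108 + 288) = -18*182 = -3276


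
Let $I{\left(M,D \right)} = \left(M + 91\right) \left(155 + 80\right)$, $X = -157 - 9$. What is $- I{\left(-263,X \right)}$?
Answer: $40420$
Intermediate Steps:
$X = -166$ ($X = -157 - 9 = -166$)
$I{\left(M,D \right)} = 21385 + 235 M$ ($I{\left(M,D \right)} = \left(91 + M\right) 235 = 21385 + 235 M$)
$- I{\left(-263,X \right)} = - (21385 + 235 \left(-263\right)) = - (21385 - 61805) = \left(-1\right) \left(-40420\right) = 40420$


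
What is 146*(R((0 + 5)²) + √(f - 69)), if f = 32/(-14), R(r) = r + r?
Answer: 7300 + 146*I*√3493/7 ≈ 7300.0 + 1232.7*I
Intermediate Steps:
R(r) = 2*r
f = -16/7 (f = 32*(-1/14) = -16/7 ≈ -2.2857)
146*(R((0 + 5)²) + √(f - 69)) = 146*(2*(0 + 5)² + √(-16/7 - 69)) = 146*(2*5² + √(-499/7)) = 146*(2*25 + I*√3493/7) = 146*(50 + I*√3493/7) = 7300 + 146*I*√3493/7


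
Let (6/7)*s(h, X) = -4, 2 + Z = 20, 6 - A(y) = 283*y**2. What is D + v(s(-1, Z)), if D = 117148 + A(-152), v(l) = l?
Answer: -19263848/3 ≈ -6.4213e+6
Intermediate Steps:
A(y) = 6 - 283*y**2
Z = 18 (Z = -2 + 20 = 18)
s(h, X) = -14/3 (s(h, X) = (7/6)*(-4) = -14/3)
D = -6421278 (D = 117148 + (6 - 283*(-152)**2) = 117148 + (6 - 283*23104) = 117148 + (6 - 6538432) = 117148 - 6538426 = -6421278)
D + v(s(-1, Z)) = -6421278 - 14/3 = -19263848/3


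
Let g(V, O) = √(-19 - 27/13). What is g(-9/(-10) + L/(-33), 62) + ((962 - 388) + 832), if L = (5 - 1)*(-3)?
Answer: 1406 + I*√3562/13 ≈ 1406.0 + 4.591*I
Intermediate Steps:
L = -12 (L = 4*(-3) = -12)
g(V, O) = I*√3562/13 (g(V, O) = √(-19 - 27*1/13) = √(-19 - 27/13) = √(-274/13) = I*√3562/13)
g(-9/(-10) + L/(-33), 62) + ((962 - 388) + 832) = I*√3562/13 + ((962 - 388) + 832) = I*√3562/13 + (574 + 832) = I*√3562/13 + 1406 = 1406 + I*√3562/13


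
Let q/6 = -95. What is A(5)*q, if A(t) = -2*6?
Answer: 6840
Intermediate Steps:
A(t) = -12
q = -570 (q = 6*(-95) = -570)
A(5)*q = -12*(-570) = 6840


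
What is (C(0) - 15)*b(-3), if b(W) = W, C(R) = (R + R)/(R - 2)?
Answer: 45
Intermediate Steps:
C(R) = 2*R/(-2 + R) (C(R) = (2*R)/(-2 + R) = 2*R/(-2 + R))
(C(0) - 15)*b(-3) = (2*0/(-2 + 0) - 15)*(-3) = (2*0/(-2) - 15)*(-3) = (2*0*(-½) - 15)*(-3) = (0 - 15)*(-3) = -15*(-3) = 45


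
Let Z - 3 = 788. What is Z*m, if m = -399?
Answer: -315609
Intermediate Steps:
Z = 791 (Z = 3 + 788 = 791)
Z*m = 791*(-399) = -315609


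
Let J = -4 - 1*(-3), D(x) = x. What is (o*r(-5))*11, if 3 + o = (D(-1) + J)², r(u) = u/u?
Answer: 11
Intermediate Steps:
r(u) = 1
J = -1 (J = -4 + 3 = -1)
o = 1 (o = -3 + (-1 - 1)² = -3 + (-2)² = -3 + 4 = 1)
(o*r(-5))*11 = (1*1)*11 = 1*11 = 11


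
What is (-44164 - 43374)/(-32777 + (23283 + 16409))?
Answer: -87538/6915 ≈ -12.659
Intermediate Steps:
(-44164 - 43374)/(-32777 + (23283 + 16409)) = -87538/(-32777 + 39692) = -87538/6915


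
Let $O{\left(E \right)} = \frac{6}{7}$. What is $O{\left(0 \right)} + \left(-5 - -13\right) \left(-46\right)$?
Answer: $- \frac{2570}{7} \approx -367.14$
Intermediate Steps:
$O{\left(E \right)} = \frac{6}{7}$ ($O{\left(E \right)} = 6 \cdot \frac{1}{7} = \frac{6}{7}$)
$O{\left(0 \right)} + \left(-5 - -13\right) \left(-46\right) = \frac{6}{7} + \left(-5 - -13\right) \left(-46\right) = \frac{6}{7} + \left(-5 + 13\right) \left(-46\right) = \frac{6}{7} + 8 \left(-46\right) = \frac{6}{7} - 368 = - \frac{2570}{7}$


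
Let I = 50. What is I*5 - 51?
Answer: 199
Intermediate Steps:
I*5 - 51 = 50*5 - 51 = 250 - 51 = 199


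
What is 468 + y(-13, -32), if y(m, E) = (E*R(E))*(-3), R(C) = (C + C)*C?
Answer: 197076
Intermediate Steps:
R(C) = 2*C² (R(C) = (2*C)*C = 2*C²)
y(m, E) = -6*E³ (y(m, E) = (E*(2*E²))*(-3) = (2*E³)*(-3) = -6*E³)
468 + y(-13, -32) = 468 - 6*(-32)³ = 468 - 6*(-32768) = 468 + 196608 = 197076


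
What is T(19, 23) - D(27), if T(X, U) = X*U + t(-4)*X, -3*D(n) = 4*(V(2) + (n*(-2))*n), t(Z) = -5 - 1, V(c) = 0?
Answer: -1621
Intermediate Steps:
t(Z) = -6
D(n) = 8*n²/3 (D(n) = -4*(0 + (n*(-2))*n)/3 = -4*(0 + (-2*n)*n)/3 = -4*(0 - 2*n²)/3 = -4*(-2*n²)/3 = -(-8)*n²/3 = 8*n²/3)
T(X, U) = -6*X + U*X (T(X, U) = X*U - 6*X = U*X - 6*X = -6*X + U*X)
T(19, 23) - D(27) = 19*(-6 + 23) - 8*27²/3 = 19*17 - 8*729/3 = 323 - 1*1944 = 323 - 1944 = -1621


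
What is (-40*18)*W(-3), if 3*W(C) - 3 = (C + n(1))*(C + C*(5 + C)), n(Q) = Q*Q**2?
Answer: -5040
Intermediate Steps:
n(Q) = Q**3
W(C) = 1 + (1 + C)*(C + C*(5 + C))/3 (W(C) = 1 + ((C + 1**3)*(C + C*(5 + C)))/3 = 1 + ((C + 1)*(C + C*(5 + C)))/3 = 1 + ((1 + C)*(C + C*(5 + C)))/3 = 1 + (1 + C)*(C + C*(5 + C))/3)
(-40*18)*W(-3) = (-40*18)*(1 + 2*(-3) + (1/3)*(-3)**3 + (7/3)*(-3)**2) = -720*(1 - 6 + (1/3)*(-27) + (7/3)*9) = -720*(1 - 6 - 9 + 21) = -720*7 = -5040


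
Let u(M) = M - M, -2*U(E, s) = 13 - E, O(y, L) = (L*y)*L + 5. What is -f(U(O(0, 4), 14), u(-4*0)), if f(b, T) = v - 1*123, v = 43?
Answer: 80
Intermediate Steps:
O(y, L) = 5 + y*L² (O(y, L) = y*L² + 5 = 5 + y*L²)
U(E, s) = -13/2 + E/2 (U(E, s) = -(13 - E)/2 = -13/2 + E/2)
u(M) = 0
f(b, T) = -80 (f(b, T) = 43 - 1*123 = 43 - 123 = -80)
-f(U(O(0, 4), 14), u(-4*0)) = -1*(-80) = 80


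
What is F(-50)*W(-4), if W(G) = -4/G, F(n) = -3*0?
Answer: 0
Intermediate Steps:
F(n) = 0
F(-50)*W(-4) = 0*(-4/(-4)) = 0*(-4*(-¼)) = 0*1 = 0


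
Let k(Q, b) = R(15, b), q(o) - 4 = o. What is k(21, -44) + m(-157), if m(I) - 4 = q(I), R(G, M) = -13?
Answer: -162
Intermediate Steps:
q(o) = 4 + o
k(Q, b) = -13
m(I) = 8 + I (m(I) = 4 + (4 + I) = 8 + I)
k(21, -44) + m(-157) = -13 + (8 - 157) = -13 - 149 = -162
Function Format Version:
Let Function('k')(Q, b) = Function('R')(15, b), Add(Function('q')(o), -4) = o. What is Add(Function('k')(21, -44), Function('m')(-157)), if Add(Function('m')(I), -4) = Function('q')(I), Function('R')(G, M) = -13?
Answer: -162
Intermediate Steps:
Function('q')(o) = Add(4, o)
Function('k')(Q, b) = -13
Function('m')(I) = Add(8, I) (Function('m')(I) = Add(4, Add(4, I)) = Add(8, I))
Add(Function('k')(21, -44), Function('m')(-157)) = Add(-13, Add(8, -157)) = Add(-13, -149) = -162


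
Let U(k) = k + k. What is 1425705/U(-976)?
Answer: -1425705/1952 ≈ -730.38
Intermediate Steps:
U(k) = 2*k
1425705/U(-976) = 1425705/((2*(-976))) = 1425705/(-1952) = 1425705*(-1/1952) = -1425705/1952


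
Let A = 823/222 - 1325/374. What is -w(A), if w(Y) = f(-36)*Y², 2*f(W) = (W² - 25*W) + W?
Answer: -1397828280/47872561 ≈ -29.199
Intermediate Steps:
f(W) = W²/2 - 12*W (f(W) = ((W² - 25*W) + W)/2 = (W² - 24*W)/2 = W²/2 - 12*W)
A = 3413/20757 (A = 823*(1/222) - 1325*1/374 = 823/222 - 1325/374 = 3413/20757 ≈ 0.16443)
w(Y) = 1080*Y² (w(Y) = ((½)*(-36)*(-24 - 36))*Y² = ((½)*(-36)*(-60))*Y² = 1080*Y²)
-w(A) = -1080*(3413/20757)² = -1080*11648569/430853049 = -1*1397828280/47872561 = -1397828280/47872561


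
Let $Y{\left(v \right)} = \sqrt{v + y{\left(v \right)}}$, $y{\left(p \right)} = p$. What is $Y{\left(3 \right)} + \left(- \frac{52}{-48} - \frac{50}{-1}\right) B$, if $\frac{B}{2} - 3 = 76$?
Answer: $\frac{48427}{6} + \sqrt{6} \approx 8073.6$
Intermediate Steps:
$B = 158$ ($B = 6 + 2 \cdot 76 = 6 + 152 = 158$)
$Y{\left(v \right)} = \sqrt{2} \sqrt{v}$ ($Y{\left(v \right)} = \sqrt{v + v} = \sqrt{2 v} = \sqrt{2} \sqrt{v}$)
$Y{\left(3 \right)} + \left(- \frac{52}{-48} - \frac{50}{-1}\right) B = \sqrt{2} \sqrt{3} + \left(- \frac{52}{-48} - \frac{50}{-1}\right) 158 = \sqrt{6} + \left(\left(-52\right) \left(- \frac{1}{48}\right) - -50\right) 158 = \sqrt{6} + \left(\frac{13}{12} + 50\right) 158 = \sqrt{6} + \frac{613}{12} \cdot 158 = \sqrt{6} + \frac{48427}{6} = \frac{48427}{6} + \sqrt{6}$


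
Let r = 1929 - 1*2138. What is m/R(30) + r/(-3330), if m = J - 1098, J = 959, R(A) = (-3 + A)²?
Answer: -34501/269730 ≈ -0.12791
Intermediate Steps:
r = -209 (r = 1929 - 2138 = -209)
m = -139 (m = 959 - 1098 = -139)
m/R(30) + r/(-3330) = -139/(-3 + 30)² - 209/(-3330) = -139/(27²) - 209*(-1/3330) = -139/729 + 209/3330 = -34501/269730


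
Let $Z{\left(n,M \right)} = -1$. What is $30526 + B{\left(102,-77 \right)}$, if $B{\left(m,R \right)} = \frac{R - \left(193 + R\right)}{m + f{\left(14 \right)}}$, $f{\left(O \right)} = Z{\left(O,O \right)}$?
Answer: $\frac{3082933}{101} \approx 30524.0$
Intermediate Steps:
$f{\left(O \right)} = -1$
$B{\left(m,R \right)} = - \frac{193}{-1 + m}$ ($B{\left(m,R \right)} = \frac{R - \left(193 + R\right)}{m - 1} = - \frac{193}{-1 + m}$)
$30526 + B{\left(102,-77 \right)} = 30526 - \frac{193}{-1 + 102} = 30526 - \frac{193}{101} = \frac{3082933}{101}$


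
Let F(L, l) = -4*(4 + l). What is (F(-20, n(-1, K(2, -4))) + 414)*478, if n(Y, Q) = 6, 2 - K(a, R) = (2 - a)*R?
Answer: 178772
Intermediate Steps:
K(a, R) = 2 - R*(2 - a) (K(a, R) = 2 - (2 - a)*R = 2 - R*(2 - a))
F(L, l) = -16 - 4*l
(F(-20, n(-1, K(2, -4))) + 414)*478 = ((-16 - 4*6) + 414)*478 = ((-16 - 24) + 414)*478 = (-40 + 414)*478 = 374*478 = 178772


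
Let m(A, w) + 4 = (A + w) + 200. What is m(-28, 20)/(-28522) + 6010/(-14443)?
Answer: -6697404/15843971 ≈ -0.42271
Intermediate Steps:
m(A, w) = 196 + A + w (m(A, w) = -4 + ((A + w) + 200) = -4 + (200 + A + w) = 196 + A + w)
m(-28, 20)/(-28522) + 6010/(-14443) = (196 - 28 + 20)/(-28522) + 6010/(-14443) = 188*(-1/28522) + 6010*(-1/14443) = -94/14261 - 6010/14443 = -6697404/15843971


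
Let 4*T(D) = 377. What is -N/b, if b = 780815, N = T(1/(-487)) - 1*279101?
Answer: 1116027/3123260 ≈ 0.35733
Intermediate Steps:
T(D) = 377/4 (T(D) = (1/4)*377 = 377/4)
N = -1116027/4 (N = 377/4 - 1*279101 = 377/4 - 279101 = -1116027/4 ≈ -2.7901e+5)
-N/b = -(-1116027)/(4*780815) = -1*(-1116027/3123260) = 1116027/3123260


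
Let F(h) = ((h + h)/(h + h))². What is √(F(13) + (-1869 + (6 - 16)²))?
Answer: 2*I*√442 ≈ 42.048*I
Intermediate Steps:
F(h) = 1 (F(h) = ((2*h)/((2*h)))² = ((2*h)*(1/(2*h)))² = 1² = 1)
√(F(13) + (-1869 + (6 - 16)²)) = √(1 + (-1869 + (6 - 16)²)) = √(1 + (-1869 + (-10)²)) = √(1 + (-1869 + 100)) = √(1 - 1769) = √(-1768) = 2*I*√442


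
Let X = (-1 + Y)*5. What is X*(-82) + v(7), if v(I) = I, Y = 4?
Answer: -1223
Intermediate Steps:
X = 15 (X = (-1 + 4)*5 = 3*5 = 15)
X*(-82) + v(7) = 15*(-82) + 7 = -1230 + 7 = -1223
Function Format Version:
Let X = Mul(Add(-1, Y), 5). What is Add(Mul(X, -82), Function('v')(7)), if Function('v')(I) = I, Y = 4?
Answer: -1223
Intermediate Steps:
X = 15 (X = Mul(Add(-1, 4), 5) = Mul(3, 5) = 15)
Add(Mul(X, -82), Function('v')(7)) = Add(Mul(15, -82), 7) = Add(-1230, 7) = -1223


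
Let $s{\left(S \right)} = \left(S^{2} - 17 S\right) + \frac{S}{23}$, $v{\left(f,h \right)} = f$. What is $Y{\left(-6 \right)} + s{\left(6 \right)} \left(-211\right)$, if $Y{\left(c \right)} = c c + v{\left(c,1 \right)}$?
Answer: $\frac{319722}{23} \approx 13901.0$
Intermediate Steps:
$Y{\left(c \right)} = c + c^{2}$ ($Y{\left(c \right)} = c c + c = c^{2} + c = c + c^{2}$)
$s{\left(S \right)} = S^{2} - \frac{390 S}{23}$ ($s{\left(S \right)} = \left(S^{2} - 17 S\right) + S \frac{1}{23} = \left(S^{2} - 17 S\right) + \frac{S}{23} = S^{2} - \frac{390 S}{23}$)
$Y{\left(-6 \right)} + s{\left(6 \right)} \left(-211\right) = - 6 \left(1 - 6\right) + \frac{1}{23} \cdot 6 \left(-390 + 23 \cdot 6\right) \left(-211\right) = \left(-6\right) \left(-5\right) + \frac{1}{23} \cdot 6 \left(-390 + 138\right) \left(-211\right) = 30 + \frac{1}{23} \cdot 6 \left(-252\right) \left(-211\right) = 30 - - \frac{319032}{23} = 30 + \frac{319032}{23} = \frac{319722}{23}$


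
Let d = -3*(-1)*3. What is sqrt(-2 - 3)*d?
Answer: 9*I*sqrt(5) ≈ 20.125*I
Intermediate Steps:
d = 9 (d = 3*3 = 9)
sqrt(-2 - 3)*d = sqrt(-2 - 3)*9 = sqrt(-5)*9 = (I*sqrt(5))*9 = 9*I*sqrt(5)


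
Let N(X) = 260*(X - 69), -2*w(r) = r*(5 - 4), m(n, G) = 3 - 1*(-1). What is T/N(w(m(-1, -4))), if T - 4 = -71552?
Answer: 17887/4615 ≈ 3.8758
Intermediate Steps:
m(n, G) = 4 (m(n, G) = 3 + 1 = 4)
T = -71548 (T = 4 - 71552 = -71548)
w(r) = -r/2 (w(r) = -r*(5 - 4)/2 = -r/2)
N(X) = -17940 + 260*X (N(X) = 260*(-69 + X) = -17940 + 260*X)
T/N(w(m(-1, -4))) = -71548/(-17940 + 260*(-1/2*4)) = -71548/(-17940 + 260*(-2)) = -71548/(-17940 - 520) = -71548/(-18460) = -71548*(-1/18460) = 17887/4615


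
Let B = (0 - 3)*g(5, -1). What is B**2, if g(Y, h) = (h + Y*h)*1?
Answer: 324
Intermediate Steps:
g(Y, h) = h + Y*h
B = 18 (B = (0 - 3)*(-(1 + 5)) = -(-3)*6 = -3*(-6) = 18)
B**2 = 18**2 = 324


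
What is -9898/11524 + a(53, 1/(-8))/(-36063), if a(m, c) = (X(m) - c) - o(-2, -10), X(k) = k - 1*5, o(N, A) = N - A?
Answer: -238275983/277060008 ≈ -0.86002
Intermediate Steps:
X(k) = -5 + k (X(k) = k - 5 = -5 + k)
a(m, c) = -13 + m - c (a(m, c) = ((-5 + m) - c) - (-2 - 1*(-10)) = (-5 + m - c) - (-2 + 10) = (-5 + m - c) - 1*8 = (-5 + m - c) - 8 = -13 + m - c)
-9898/11524 + a(53, 1/(-8))/(-36063) = -9898/11524 + (-13 + 53 - 1/(-8))/(-36063) = -9898*1/11524 + (-13 + 53 - 1*(-⅛))*(-1/36063) = -4949/5762 + (-13 + 53 + ⅛)*(-1/36063) = -4949/5762 + (321/8)*(-1/36063) = -4949/5762 - 107/96168 = -238275983/277060008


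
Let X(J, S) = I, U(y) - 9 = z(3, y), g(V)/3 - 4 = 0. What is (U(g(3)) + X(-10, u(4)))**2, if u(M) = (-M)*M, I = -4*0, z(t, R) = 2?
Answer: 121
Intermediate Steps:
g(V) = 12 (g(V) = 12 + 3*0 = 12 + 0 = 12)
I = 0
U(y) = 11 (U(y) = 9 + 2 = 11)
u(M) = -M**2
X(J, S) = 0
(U(g(3)) + X(-10, u(4)))**2 = (11 + 0)**2 = 11**2 = 121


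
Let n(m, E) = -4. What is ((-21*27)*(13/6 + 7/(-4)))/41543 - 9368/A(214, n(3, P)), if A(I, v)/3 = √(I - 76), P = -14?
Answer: -945/166172 - 4684*√138/207 ≈ -265.82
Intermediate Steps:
A(I, v) = 3*√(-76 + I) (A(I, v) = 3*√(I - 76) = 3*√(-76 + I))
((-21*27)*(13/6 + 7/(-4)))/41543 - 9368/A(214, n(3, P)) = ((-21*27)*(13/6 + 7/(-4)))/41543 - 9368*1/(3*√(-76 + 214)) = -567*(13*(⅙) + 7*(-¼))*(1/41543) - 9368*√138/414 = -567*(13/6 - 7/4)*(1/41543) - 4684*√138/207 = -567*5/12*(1/41543) - 4684*√138/207 = -945/4*1/41543 - 4684*√138/207 = -945/166172 - 4684*√138/207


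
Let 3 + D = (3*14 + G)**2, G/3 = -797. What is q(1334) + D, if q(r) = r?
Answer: 5519132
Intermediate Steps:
G = -2391 (G = 3*(-797) = -2391)
D = 5517798 (D = -3 + (3*14 - 2391)**2 = -3 + (42 - 2391)**2 = -3 + (-2349)**2 = -3 + 5517801 = 5517798)
q(1334) + D = 1334 + 5517798 = 5519132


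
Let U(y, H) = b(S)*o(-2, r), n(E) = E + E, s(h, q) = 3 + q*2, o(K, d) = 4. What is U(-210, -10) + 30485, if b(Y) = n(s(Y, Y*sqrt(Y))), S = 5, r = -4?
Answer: 30509 + 80*sqrt(5) ≈ 30688.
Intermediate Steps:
s(h, q) = 3 + 2*q
n(E) = 2*E
b(Y) = 6 + 4*Y**(3/2) (b(Y) = 2*(3 + 2*(Y*sqrt(Y))) = 2*(3 + 2*Y**(3/2)) = 6 + 4*Y**(3/2))
U(y, H) = 24 + 80*sqrt(5) (U(y, H) = (6 + 4*5**(3/2))*4 = (6 + 4*(5*sqrt(5)))*4 = (6 + 20*sqrt(5))*4 = 24 + 80*sqrt(5))
U(-210, -10) + 30485 = (24 + 80*sqrt(5)) + 30485 = 30509 + 80*sqrt(5)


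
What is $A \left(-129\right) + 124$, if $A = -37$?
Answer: $4897$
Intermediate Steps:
$A \left(-129\right) + 124 = \left(-37\right) \left(-129\right) + 124 = 4773 + 124 = 4897$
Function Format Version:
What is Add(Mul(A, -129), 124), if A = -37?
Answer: 4897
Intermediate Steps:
Add(Mul(A, -129), 124) = Add(Mul(-37, -129), 124) = Add(4773, 124) = 4897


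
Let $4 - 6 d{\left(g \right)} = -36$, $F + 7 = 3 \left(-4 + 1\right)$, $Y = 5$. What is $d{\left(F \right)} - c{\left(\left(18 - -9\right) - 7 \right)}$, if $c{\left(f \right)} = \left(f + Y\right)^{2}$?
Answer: $- \frac{1855}{3} \approx -618.33$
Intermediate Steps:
$F = -16$ ($F = -7 + 3 \left(-4 + 1\right) = -7 + 3 \left(-3\right) = -7 - 9 = -16$)
$d{\left(g \right)} = \frac{20}{3}$ ($d{\left(g \right)} = \frac{2}{3} - -6 = \frac{2}{3} + 6 = \frac{20}{3}$)
$c{\left(f \right)} = \left(5 + f\right)^{2}$ ($c{\left(f \right)} = \left(f + 5\right)^{2} = \left(5 + f\right)^{2}$)
$d{\left(F \right)} - c{\left(\left(18 - -9\right) - 7 \right)} = \frac{20}{3} - \left(5 + \left(\left(18 - -9\right) - 7\right)\right)^{2} = \frac{20}{3} - \left(5 + \left(\left(18 + 9\right) - 7\right)\right)^{2} = \frac{20}{3} - \left(5 + \left(27 - 7\right)\right)^{2} = \frac{20}{3} - \left(5 + 20\right)^{2} = \frac{20}{3} - 25^{2} = \frac{20}{3} - 625 = - \frac{1855}{3}$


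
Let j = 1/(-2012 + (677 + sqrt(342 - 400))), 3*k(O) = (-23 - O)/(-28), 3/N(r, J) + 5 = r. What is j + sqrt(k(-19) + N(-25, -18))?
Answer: -1335/1782283 - I*sqrt(58)/1782283 + I*sqrt(2310)/210 ≈ -0.00074904 + 0.22886*I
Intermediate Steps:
N(r, J) = 3/(-5 + r)
k(O) = 23/84 + O/84 (k(O) = ((-23 - O)/(-28))/3 = ((-23 - O)*(-1/28))/3 = (23/28 + O/28)/3 = 23/84 + O/84)
j = 1/(-1335 + I*sqrt(58)) (j = 1/(-2012 + (677 + sqrt(-58))) = 1/(-2012 + (677 + I*sqrt(58))) = 1/(-1335 + I*sqrt(58)) ≈ -0.00074904 - 4.273e-6*I)
j + sqrt(k(-19) + N(-25, -18)) = (-1335/1782283 - I*sqrt(58)/1782283) + sqrt((23/84 + (1/84)*(-19)) + 3/(-5 - 25)) = (-1335/1782283 - I*sqrt(58)/1782283) + sqrt((23/84 - 19/84) + 3/(-30)) = (-1335/1782283 - I*sqrt(58)/1782283) + sqrt(1/21 + 3*(-1/30)) = (-1335/1782283 - I*sqrt(58)/1782283) + sqrt(1/21 - 1/10) = (-1335/1782283 - I*sqrt(58)/1782283) + sqrt(-11/210) = (-1335/1782283 - I*sqrt(58)/1782283) + I*sqrt(2310)/210 = -1335/1782283 - I*sqrt(58)/1782283 + I*sqrt(2310)/210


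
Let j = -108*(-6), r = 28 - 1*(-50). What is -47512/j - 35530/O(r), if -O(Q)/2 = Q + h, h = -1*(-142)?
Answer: 2407/324 ≈ 7.4290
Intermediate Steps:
r = 78 (r = 28 + 50 = 78)
h = 142
j = 648
O(Q) = -284 - 2*Q (O(Q) = -2*(Q + 142) = -2*(142 + Q) = -284 - 2*Q)
-47512/j - 35530/O(r) = -47512/648 - 35530/(-284 - 2*78) = -47512*1/648 - 35530/(-284 - 156) = -5939/81 - 35530/(-440) = -5939/81 - 35530*(-1/440) = -5939/81 + 323/4 = 2407/324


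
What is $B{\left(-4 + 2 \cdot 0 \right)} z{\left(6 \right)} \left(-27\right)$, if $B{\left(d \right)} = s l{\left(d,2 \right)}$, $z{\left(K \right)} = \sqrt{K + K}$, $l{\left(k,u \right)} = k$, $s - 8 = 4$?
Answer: $2592 \sqrt{3} \approx 4489.5$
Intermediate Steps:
$s = 12$ ($s = 8 + 4 = 12$)
$z{\left(K \right)} = \sqrt{2} \sqrt{K}$ ($z{\left(K \right)} = \sqrt{2 K} = \sqrt{2} \sqrt{K}$)
$B{\left(d \right)} = 12 d$
$B{\left(-4 + 2 \cdot 0 \right)} z{\left(6 \right)} \left(-27\right) = 12 \left(-4 + 2 \cdot 0\right) \sqrt{2} \sqrt{6} \left(-27\right) = 12 \left(-4 + 0\right) 2 \sqrt{3} \left(-27\right) = 12 \left(-4\right) 2 \sqrt{3} \left(-27\right) = - 48 \cdot 2 \sqrt{3} \left(-27\right) = - 96 \sqrt{3} \left(-27\right) = 2592 \sqrt{3}$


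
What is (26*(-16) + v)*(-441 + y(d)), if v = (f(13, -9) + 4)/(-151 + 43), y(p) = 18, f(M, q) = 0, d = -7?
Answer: 527951/3 ≈ 1.7598e+5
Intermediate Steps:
v = -1/27 (v = (0 + 4)/(-151 + 43) = 4/(-108) = 4*(-1/108) = -1/27 ≈ -0.037037)
(26*(-16) + v)*(-441 + y(d)) = (26*(-16) - 1/27)*(-441 + 18) = (-416 - 1/27)*(-423) = -11233/27*(-423) = 527951/3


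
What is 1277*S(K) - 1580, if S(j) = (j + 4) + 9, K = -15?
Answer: -4134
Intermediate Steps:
S(j) = 13 + j (S(j) = (4 + j) + 9 = 13 + j)
1277*S(K) - 1580 = 1277*(13 - 15) - 1580 = 1277*(-2) - 1580 = -2554 - 1580 = -4134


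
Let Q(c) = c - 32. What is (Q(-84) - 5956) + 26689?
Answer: 20617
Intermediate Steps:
Q(c) = -32 + c
(Q(-84) - 5956) + 26689 = ((-32 - 84) - 5956) + 26689 = (-116 - 5956) + 26689 = -6072 + 26689 = 20617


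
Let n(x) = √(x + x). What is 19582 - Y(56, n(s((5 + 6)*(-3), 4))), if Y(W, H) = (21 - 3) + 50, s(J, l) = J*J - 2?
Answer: 19514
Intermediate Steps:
s(J, l) = -2 + J² (s(J, l) = J² - 2 = -2 + J²)
n(x) = √2*√x (n(x) = √(2*x) = √2*√x)
Y(W, H) = 68 (Y(W, H) = 18 + 50 = 68)
19582 - Y(56, n(s((5 + 6)*(-3), 4))) = 19582 - 1*68 = 19582 - 68 = 19514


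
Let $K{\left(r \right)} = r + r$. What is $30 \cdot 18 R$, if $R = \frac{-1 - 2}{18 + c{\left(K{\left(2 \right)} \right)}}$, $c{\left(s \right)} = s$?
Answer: $- \frac{810}{11} \approx -73.636$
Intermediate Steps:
$K{\left(r \right)} = 2 r$
$R = - \frac{3}{22}$ ($R = \frac{-1 - 2}{18 + 2 \cdot 2} = \frac{-1 + \left(-2 + 0\right)}{18 + 4} = \frac{-1 - 2}{22} = \left(-3\right) \frac{1}{22} = - \frac{3}{22} \approx -0.13636$)
$30 \cdot 18 R = 30 \cdot 18 \left(- \frac{3}{22}\right) = 540 \left(- \frac{3}{22}\right) = - \frac{810}{11}$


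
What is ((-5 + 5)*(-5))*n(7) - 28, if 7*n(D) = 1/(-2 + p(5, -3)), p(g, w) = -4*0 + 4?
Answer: -28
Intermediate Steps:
p(g, w) = 4 (p(g, w) = 0 + 4 = 4)
n(D) = 1/14 (n(D) = 1/(7*(-2 + 4)) = (⅐)/2 = (⅐)*(½) = 1/14)
((-5 + 5)*(-5))*n(7) - 28 = ((-5 + 5)*(-5))*(1/14) - 28 = (0*(-5))*(1/14) - 28 = 0*(1/14) - 28 = 0 - 28 = -28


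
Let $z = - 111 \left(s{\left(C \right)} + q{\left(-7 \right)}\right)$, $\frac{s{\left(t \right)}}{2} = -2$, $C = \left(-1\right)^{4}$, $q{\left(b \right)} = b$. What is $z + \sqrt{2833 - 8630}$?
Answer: $1221 + i \sqrt{5797} \approx 1221.0 + 76.138 i$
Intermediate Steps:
$C = 1$
$s{\left(t \right)} = -4$ ($s{\left(t \right)} = 2 \left(-2\right) = -4$)
$z = 1221$ ($z = - 111 \left(-4 - 7\right) = \left(-111\right) \left(-11\right) = 1221$)
$z + \sqrt{2833 - 8630} = 1221 + \sqrt{2833 - 8630} = 1221 + \sqrt{-5797} = 1221 + i \sqrt{5797}$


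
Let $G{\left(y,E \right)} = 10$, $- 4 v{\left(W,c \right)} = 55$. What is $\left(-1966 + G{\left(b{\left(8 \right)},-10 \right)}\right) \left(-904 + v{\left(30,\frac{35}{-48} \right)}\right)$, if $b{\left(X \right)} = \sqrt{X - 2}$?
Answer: $1795119$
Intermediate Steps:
$b{\left(X \right)} = \sqrt{-2 + X}$
$v{\left(W,c \right)} = - \frac{55}{4}$ ($v{\left(W,c \right)} = \left(- \frac{1}{4}\right) 55 = - \frac{55}{4}$)
$\left(-1966 + G{\left(b{\left(8 \right)},-10 \right)}\right) \left(-904 + v{\left(30,\frac{35}{-48} \right)}\right) = \left(-1966 + 10\right) \left(-904 - \frac{55}{4}\right) = \left(-1956\right) \left(- \frac{3671}{4}\right) = 1795119$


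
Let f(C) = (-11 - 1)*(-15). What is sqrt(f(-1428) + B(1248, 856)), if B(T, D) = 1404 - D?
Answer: 2*sqrt(182) ≈ 26.981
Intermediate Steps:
f(C) = 180 (f(C) = -12*(-15) = 180)
sqrt(f(-1428) + B(1248, 856)) = sqrt(180 + (1404 - 1*856)) = sqrt(180 + (1404 - 856)) = sqrt(180 + 548) = sqrt(728) = 2*sqrt(182)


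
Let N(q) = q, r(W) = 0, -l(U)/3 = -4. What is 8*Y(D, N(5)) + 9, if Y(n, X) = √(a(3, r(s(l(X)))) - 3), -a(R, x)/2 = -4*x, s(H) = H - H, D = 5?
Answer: 9 + 8*I*√3 ≈ 9.0 + 13.856*I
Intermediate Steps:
l(U) = 12 (l(U) = -3*(-4) = 12)
s(H) = 0
a(R, x) = 8*x (a(R, x) = -(-8)*x = 8*x)
Y(n, X) = I*√3 (Y(n, X) = √(8*0 - 3) = √(0 - 3) = √(-3) = I*√3)
8*Y(D, N(5)) + 9 = 8*(I*√3) + 9 = 8*I*√3 + 9 = 9 + 8*I*√3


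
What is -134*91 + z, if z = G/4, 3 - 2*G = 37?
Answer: -48793/4 ≈ -12198.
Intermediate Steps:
G = -17 (G = 3/2 - ½*37 = 3/2 - 37/2 = -17)
z = -17/4 ≈ -4.2500
-134*91 + z = -134*91 - 17/4 = -12194 - 17/4 = -48793/4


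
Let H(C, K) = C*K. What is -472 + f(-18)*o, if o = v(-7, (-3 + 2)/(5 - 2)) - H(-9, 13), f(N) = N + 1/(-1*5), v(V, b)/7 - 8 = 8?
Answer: -23199/5 ≈ -4639.8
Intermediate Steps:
v(V, b) = 112 (v(V, b) = 56 + 7*8 = 56 + 56 = 112)
f(N) = -⅕ + N (f(N) = N + 1/(-5) = N - ⅕ = -⅕ + N)
o = 229 (o = 112 - (-9)*13 = 112 - 1*(-117) = 112 + 117 = 229)
-472 + f(-18)*o = -472 + (-⅕ - 18)*229 = -472 - 91/5*229 = -472 - 20839/5 = -23199/5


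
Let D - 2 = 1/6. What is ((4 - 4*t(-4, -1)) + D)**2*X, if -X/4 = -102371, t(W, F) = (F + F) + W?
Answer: 3353776331/9 ≈ 3.7264e+8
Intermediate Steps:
t(W, F) = W + 2*F (t(W, F) = 2*F + W = W + 2*F)
D = 13/6 (D = 2 + 1/6 = 13/6 ≈ 2.1667)
X = 409484 (X = -4*(-102371) = 409484)
((4 - 4*t(-4, -1)) + D)**2*X = ((4 - 4*(-4 + 2*(-1))) + 13/6)**2*409484 = ((4 - 4*(-4 - 2)) + 13/6)**2*409484 = ((4 - 4*(-6)) + 13/6)**2*409484 = ((4 + 24) + 13/6)**2*409484 = (28 + 13/6)**2*409484 = (181/6)**2*409484 = (32761/36)*409484 = 3353776331/9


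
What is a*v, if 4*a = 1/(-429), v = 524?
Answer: -131/429 ≈ -0.30536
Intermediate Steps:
a = -1/1716 (a = (¼)/(-429) = (¼)*(-1/429) = -1/1716 ≈ -0.00058275)
a*v = -1/1716*524 = -131/429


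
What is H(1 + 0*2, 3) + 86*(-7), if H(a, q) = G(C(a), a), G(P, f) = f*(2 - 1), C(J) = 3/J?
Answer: -601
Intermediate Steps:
G(P, f) = f (G(P, f) = f*1 = f)
H(a, q) = a
H(1 + 0*2, 3) + 86*(-7) = (1 + 0*2) + 86*(-7) = (1 + 0) - 602 = 1 - 602 = -601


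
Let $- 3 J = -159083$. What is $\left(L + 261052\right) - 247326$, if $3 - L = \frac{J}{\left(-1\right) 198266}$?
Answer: $\frac{8166140825}{594798} \approx 13729.0$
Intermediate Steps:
$J = \frac{159083}{3}$ ($J = \left(- \frac{1}{3}\right) \left(-159083\right) = \frac{159083}{3} \approx 53028.0$)
$L = \frac{1943477}{594798}$ ($L = 3 - \frac{159083}{3 \left(\left(-1\right) 198266\right)} = 3 - \frac{159083}{3 \left(-198266\right)} = 3 - \frac{159083}{3} \left(- \frac{1}{198266}\right) = 3 - - \frac{159083}{594798} = 3 + \frac{159083}{594798} = \frac{1943477}{594798} \approx 3.2675$)
$\left(L + 261052\right) - 247326 = \left(\frac{1943477}{594798} + 261052\right) - 247326 = \frac{155275150973}{594798} - 247326 = \frac{8166140825}{594798}$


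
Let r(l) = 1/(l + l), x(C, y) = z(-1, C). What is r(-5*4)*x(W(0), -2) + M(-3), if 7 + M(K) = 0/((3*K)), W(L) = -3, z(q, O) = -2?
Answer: -139/20 ≈ -6.9500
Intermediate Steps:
x(C, y) = -2
r(l) = 1/(2*l)
M(K) = -7 (M(K) = -7 + 0/((3*K)) = -7 + 0*(1/(3*K)) = -7 + 0 = -7)
r(-5*4)*x(W(0), -2) + M(-3) = (1/(2*((-5*4))))*(-2) - 7 = ((½)/(-20))*(-2) - 7 = ((½)*(-1/20))*(-2) - 7 = -1/40*(-2) - 7 = 1/20 - 7 = -139/20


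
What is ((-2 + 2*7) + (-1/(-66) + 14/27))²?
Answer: 55428025/352836 ≈ 157.09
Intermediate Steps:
((-2 + 2*7) + (-1/(-66) + 14/27))² = ((-2 + 14) + (-1*(-1/66) + 14*(1/27)))² = (12 + (1/66 + 14/27))² = (12 + 317/594)² = (7445/594)² = 55428025/352836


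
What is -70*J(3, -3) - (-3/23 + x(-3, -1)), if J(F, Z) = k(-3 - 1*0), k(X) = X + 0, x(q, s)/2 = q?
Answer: 4971/23 ≈ 216.13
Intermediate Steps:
x(q, s) = 2*q
k(X) = X
J(F, Z) = -3 (J(F, Z) = -3 - 1*0 = -3 + 0 = -3)
-70*J(3, -3) - (-3/23 + x(-3, -1)) = -70*(-3) - (-3/23 + 2*(-3)) = 210 - ((1/23)*(-3) - 6) = 210 - (-3/23 - 6) = 210 - 1*(-141/23) = 210 + 141/23 = 4971/23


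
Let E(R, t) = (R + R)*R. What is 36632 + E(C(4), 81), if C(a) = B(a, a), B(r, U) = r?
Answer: 36664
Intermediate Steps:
C(a) = a
E(R, t) = 2*R² (E(R, t) = (2*R)*R = 2*R²)
36632 + E(C(4), 81) = 36632 + 2*4² = 36632 + 2*16 = 36632 + 32 = 36664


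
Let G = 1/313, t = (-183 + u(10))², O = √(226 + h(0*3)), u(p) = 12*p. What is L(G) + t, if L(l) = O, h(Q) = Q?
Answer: 3969 + √226 ≈ 3984.0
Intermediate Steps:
O = √226 (O = √(226 + 0*3) = √(226 + 0) = √226 ≈ 15.033)
t = 3969 (t = (-183 + 12*10)² = (-183 + 120)² = (-63)² = 3969)
G = 1/313 ≈ 0.0031949
L(l) = √226
L(G) + t = √226 + 3969 = 3969 + √226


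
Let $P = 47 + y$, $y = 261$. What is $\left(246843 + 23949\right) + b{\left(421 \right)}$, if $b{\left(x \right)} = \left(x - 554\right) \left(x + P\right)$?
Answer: $173835$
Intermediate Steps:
$P = 308$ ($P = 47 + 261 = 308$)
$b{\left(x \right)} = \left(-554 + x\right) \left(308 + x\right)$ ($b{\left(x \right)} = \left(x - 554\right) \left(x + 308\right) = \left(-554 + x\right) \left(308 + x\right)$)
$\left(246843 + 23949\right) + b{\left(421 \right)} = \left(246843 + 23949\right) - \left(274198 - 177241\right) = 270792 - 96957 = 173835$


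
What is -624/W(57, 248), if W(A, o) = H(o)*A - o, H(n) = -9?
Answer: 624/761 ≈ 0.81997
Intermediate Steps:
W(A, o) = -o - 9*A (W(A, o) = -9*A - o = -o - 9*A)
-624/W(57, 248) = -624/(-1*248 - 9*57) = -624/(-248 - 513) = -624/(-761) = -624*(-1/761) = 624/761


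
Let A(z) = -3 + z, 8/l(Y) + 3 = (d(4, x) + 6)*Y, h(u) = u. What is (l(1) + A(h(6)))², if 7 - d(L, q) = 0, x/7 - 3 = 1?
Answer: 361/25 ≈ 14.440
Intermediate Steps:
x = 28 (x = 21 + 7*1 = 21 + 7 = 28)
d(L, q) = 7 (d(L, q) = 7 - 1*0 = 7 + 0 = 7)
l(Y) = 8/(-3 + 13*Y) (l(Y) = 8/(-3 + (7 + 6)*Y) = 8/(-3 + 13*Y))
(l(1) + A(h(6)))² = (8/(-3 + 13*1) + (-3 + 6))² = (8/(-3 + 13) + 3)² = (8/10 + 3)² = (8*(⅒) + 3)² = (⅘ + 3)² = (19/5)² = 361/25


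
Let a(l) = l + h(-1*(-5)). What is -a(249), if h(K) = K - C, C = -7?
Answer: -261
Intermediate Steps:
h(K) = 7 + K (h(K) = K - 1*(-7) = K + 7 = 7 + K)
a(l) = 12 + l (a(l) = l + (7 - 1*(-5)) = l + (7 + 5) = l + 12 = 12 + l)
-a(249) = -(12 + 249) = -1*261 = -261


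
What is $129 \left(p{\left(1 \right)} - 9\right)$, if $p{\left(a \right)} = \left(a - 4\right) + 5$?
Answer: $-903$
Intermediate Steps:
$p{\left(a \right)} = 1 + a$ ($p{\left(a \right)} = \left(-4 + a\right) + 5 = 1 + a$)
$129 \left(p{\left(1 \right)} - 9\right) = 129 \left(\left(1 + 1\right) - 9\right) = 129 \left(2 - 9\right) = 129 \left(-7\right) = -903$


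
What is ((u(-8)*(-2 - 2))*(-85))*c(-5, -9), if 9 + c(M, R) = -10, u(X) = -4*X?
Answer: -206720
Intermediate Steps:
c(M, R) = -19 (c(M, R) = -9 - 10 = -19)
((u(-8)*(-2 - 2))*(-85))*c(-5, -9) = (((-4*(-8))*(-2 - 2))*(-85))*(-19) = ((32*(-4))*(-85))*(-19) = -128*(-85)*(-19) = 10880*(-19) = -206720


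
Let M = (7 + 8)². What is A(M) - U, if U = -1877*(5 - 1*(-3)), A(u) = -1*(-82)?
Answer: 15098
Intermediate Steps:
M = 225 (M = 15² = 225)
A(u) = 82
U = -15016 (U = -1877*(5 + 3) = -1877*8 = -15016)
A(M) - U = 82 - 1*(-15016) = 82 + 15016 = 15098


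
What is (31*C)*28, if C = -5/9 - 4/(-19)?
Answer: -51212/171 ≈ -299.49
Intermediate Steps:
C = -59/171 (C = -5*1/9 - 4*(-1/19) = -5/9 + 4/19 = -59/171 ≈ -0.34503)
(31*C)*28 = (31*(-59/171))*28 = -1829/171*28 = -51212/171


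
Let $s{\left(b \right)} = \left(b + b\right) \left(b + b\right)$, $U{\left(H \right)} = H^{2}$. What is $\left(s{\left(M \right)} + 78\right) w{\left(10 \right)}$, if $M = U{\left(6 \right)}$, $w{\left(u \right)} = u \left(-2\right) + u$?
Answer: $-52620$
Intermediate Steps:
$w{\left(u \right)} = - u$ ($w{\left(u \right)} = - 2 u + u = - u$)
$M = 36$ ($M = 6^{2} = 36$)
$s{\left(b \right)} = 4 b^{2}$ ($s{\left(b \right)} = 2 b 2 b = 4 b^{2}$)
$\left(s{\left(M \right)} + 78\right) w{\left(10 \right)} = \left(4 \cdot 36^{2} + 78\right) \left(\left(-1\right) 10\right) = \left(4 \cdot 1296 + 78\right) \left(-10\right) = \left(5184 + 78\right) \left(-10\right) = 5262 \left(-10\right) = -52620$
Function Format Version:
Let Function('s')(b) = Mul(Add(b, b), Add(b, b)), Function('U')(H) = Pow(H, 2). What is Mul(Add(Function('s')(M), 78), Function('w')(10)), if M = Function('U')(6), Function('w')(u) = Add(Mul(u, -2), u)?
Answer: -52620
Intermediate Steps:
Function('w')(u) = Mul(-1, u) (Function('w')(u) = Add(Mul(-2, u), u) = Mul(-1, u))
M = 36 (M = Pow(6, 2) = 36)
Function('s')(b) = Mul(4, Pow(b, 2)) (Function('s')(b) = Mul(Mul(2, b), Mul(2, b)) = Mul(4, Pow(b, 2)))
Mul(Add(Function('s')(M), 78), Function('w')(10)) = Mul(Add(Mul(4, Pow(36, 2)), 78), Mul(-1, 10)) = Mul(Add(Mul(4, 1296), 78), -10) = Mul(Add(5184, 78), -10) = Mul(5262, -10) = -52620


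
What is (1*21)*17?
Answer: 357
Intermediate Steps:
(1*21)*17 = 21*17 = 357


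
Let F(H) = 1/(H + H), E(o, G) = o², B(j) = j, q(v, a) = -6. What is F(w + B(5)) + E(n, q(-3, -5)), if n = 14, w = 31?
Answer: 14113/72 ≈ 196.01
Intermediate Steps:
F(H) = 1/(2*H)
F(w + B(5)) + E(n, q(-3, -5)) = 1/(2*(31 + 5)) + 14² = (½)/36 + 196 = (½)*(1/36) + 196 = 1/72 + 196 = 14113/72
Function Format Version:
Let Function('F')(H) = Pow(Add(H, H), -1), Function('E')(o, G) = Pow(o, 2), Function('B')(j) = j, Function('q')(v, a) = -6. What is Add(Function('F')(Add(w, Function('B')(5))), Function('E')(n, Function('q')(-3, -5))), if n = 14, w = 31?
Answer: Rational(14113, 72) ≈ 196.01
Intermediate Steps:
Function('F')(H) = Mul(Rational(1, 2), Pow(H, -1)) (Function('F')(H) = Pow(Mul(2, H), -1) = Mul(Rational(1, 2), Pow(H, -1)))
Add(Function('F')(Add(w, Function('B')(5))), Function('E')(n, Function('q')(-3, -5))) = Add(Mul(Rational(1, 2), Pow(Add(31, 5), -1)), Pow(14, 2)) = Add(Mul(Rational(1, 2), Pow(36, -1)), 196) = Add(Mul(Rational(1, 2), Rational(1, 36)), 196) = Add(Rational(1, 72), 196) = Rational(14113, 72)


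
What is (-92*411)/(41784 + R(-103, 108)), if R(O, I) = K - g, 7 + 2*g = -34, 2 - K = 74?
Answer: -75624/83465 ≈ -0.90606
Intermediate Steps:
K = -72 (K = 2 - 1*74 = 2 - 74 = -72)
g = -41/2 (g = -7/2 + (1/2)*(-34) = -7/2 - 17 = -41/2 ≈ -20.500)
R(O, I) = -103/2 (R(O, I) = -72 - 1*(-41/2) = -72 + 41/2 = -103/2)
(-92*411)/(41784 + R(-103, 108)) = (-92*411)/(41784 - 103/2) = -37812/83465/2 = -37812*2/83465 = -75624/83465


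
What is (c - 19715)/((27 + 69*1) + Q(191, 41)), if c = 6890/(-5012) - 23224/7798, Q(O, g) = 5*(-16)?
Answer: -27525100991/22333472 ≈ -1232.5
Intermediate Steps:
Q(O, g) = -80
c = -6075961/1395842 (c = 6890*(-1/5012) - 23224*1/7798 = -3445/2506 - 11612/3899 = -6075961/1395842 ≈ -4.3529)
(c - 19715)/((27 + 69*1) + Q(191, 41)) = (-6075961/1395842 - 19715)/((27 + 69*1) - 80) = -27525100991/(1395842*((27 + 69) - 80)) = -27525100991/(1395842*(96 - 80)) = -27525100991/1395842/16 = -27525100991/1395842*1/16 = -27525100991/22333472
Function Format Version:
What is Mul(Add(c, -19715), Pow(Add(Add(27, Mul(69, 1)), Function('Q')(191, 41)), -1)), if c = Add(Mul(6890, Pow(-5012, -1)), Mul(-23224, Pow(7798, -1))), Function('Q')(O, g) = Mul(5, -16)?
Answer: Rational(-27525100991, 22333472) ≈ -1232.5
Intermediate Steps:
Function('Q')(O, g) = -80
c = Rational(-6075961, 1395842) (c = Add(Mul(6890, Rational(-1, 5012)), Mul(-23224, Rational(1, 7798))) = Add(Rational(-3445, 2506), Rational(-11612, 3899)) = Rational(-6075961, 1395842) ≈ -4.3529)
Mul(Add(c, -19715), Pow(Add(Add(27, Mul(69, 1)), Function('Q')(191, 41)), -1)) = Mul(Add(Rational(-6075961, 1395842), -19715), Pow(Add(Add(27, Mul(69, 1)), -80), -1)) = Mul(Rational(-27525100991, 1395842), Pow(Add(Add(27, 69), -80), -1)) = Mul(Rational(-27525100991, 1395842), Pow(Add(96, -80), -1)) = Mul(Rational(-27525100991, 1395842), Pow(16, -1)) = Mul(Rational(-27525100991, 1395842), Rational(1, 16)) = Rational(-27525100991, 22333472)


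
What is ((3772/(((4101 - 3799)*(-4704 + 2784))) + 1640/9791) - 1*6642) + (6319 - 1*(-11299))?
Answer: 15578502180847/1419303360 ≈ 10976.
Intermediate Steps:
((3772/(((4101 - 3799)*(-4704 + 2784))) + 1640/9791) - 1*6642) + (6319 - 1*(-11299)) = ((3772/((302*(-1920))) + 1640*(1/9791)) - 6642) + (6319 + 11299) = ((3772/(-579840) + 1640/9791) - 6642) + 17618 = ((3772*(-1/579840) + 1640/9791) - 6642) + 17618 = ((-943/144960 + 1640/9791) - 6642) + 17618 = (228501487/1419303360 - 6642) + 17618 = -9426784415633/1419303360 + 17618 = 15578502180847/1419303360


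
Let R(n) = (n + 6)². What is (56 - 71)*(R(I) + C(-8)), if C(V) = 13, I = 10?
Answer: -4035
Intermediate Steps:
R(n) = (6 + n)²
(56 - 71)*(R(I) + C(-8)) = (56 - 71)*((6 + 10)² + 13) = -15*(16² + 13) = -15*(256 + 13) = -15*269 = -4035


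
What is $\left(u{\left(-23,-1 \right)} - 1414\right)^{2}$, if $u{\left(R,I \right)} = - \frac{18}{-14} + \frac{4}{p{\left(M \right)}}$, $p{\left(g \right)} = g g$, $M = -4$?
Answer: $\frac{1564123401}{784} \approx 1.9951 \cdot 10^{6}$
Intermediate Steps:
$p{\left(g \right)} = g^{2}$
$u{\left(R,I \right)} = \frac{43}{28}$ ($u{\left(R,I \right)} = - \frac{18}{-14} + \frac{4}{\left(-4\right)^{2}} = \left(-18\right) \left(- \frac{1}{14}\right) + \frac{4}{16} = \frac{9}{7} + 4 \cdot \frac{1}{16} = \frac{9}{7} + \frac{1}{4} = \frac{43}{28}$)
$\left(u{\left(-23,-1 \right)} - 1414\right)^{2} = \left(\frac{43}{28} - 1414\right)^{2} = \left(- \frac{39549}{28}\right)^{2} = \frac{1564123401}{784}$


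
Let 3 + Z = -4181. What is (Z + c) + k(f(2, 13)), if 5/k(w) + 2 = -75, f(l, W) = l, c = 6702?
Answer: 193881/77 ≈ 2517.9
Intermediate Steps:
Z = -4184 (Z = -3 - 4181 = -4184)
k(w) = -5/77 (k(w) = 5/(-2 - 75) = 5/(-77) = 5*(-1/77) = -5/77)
(Z + c) + k(f(2, 13)) = (-4184 + 6702) - 5/77 = 2518 - 5/77 = 193881/77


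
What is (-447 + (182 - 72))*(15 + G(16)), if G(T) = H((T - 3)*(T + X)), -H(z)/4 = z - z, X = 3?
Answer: -5055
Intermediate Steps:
H(z) = 0 (H(z) = -4*(z - z) = -4*0 = 0)
G(T) = 0
(-447 + (182 - 72))*(15 + G(16)) = (-447 + (182 - 72))*(15 + 0) = (-447 + 110)*15 = -337*15 = -5055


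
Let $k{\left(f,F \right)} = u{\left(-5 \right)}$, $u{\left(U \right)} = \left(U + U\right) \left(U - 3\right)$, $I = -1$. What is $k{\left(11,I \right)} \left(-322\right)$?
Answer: $-25760$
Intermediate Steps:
$u{\left(U \right)} = 2 U \left(-3 + U\right)$
$k{\left(f,F \right)} = 80$ ($k{\left(f,F \right)} = 2 \left(-5\right) \left(-3 - 5\right) = 2 \left(-5\right) \left(-8\right) = 80$)
$k{\left(11,I \right)} \left(-322\right) = 80 \left(-322\right) = -25760$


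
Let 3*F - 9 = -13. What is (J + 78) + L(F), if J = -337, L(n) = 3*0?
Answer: -259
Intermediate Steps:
F = -4/3 (F = 3 + (⅓)*(-13) = 3 - 13/3 = -4/3 ≈ -1.3333)
L(n) = 0
(J + 78) + L(F) = (-337 + 78) + 0 = -259 + 0 = -259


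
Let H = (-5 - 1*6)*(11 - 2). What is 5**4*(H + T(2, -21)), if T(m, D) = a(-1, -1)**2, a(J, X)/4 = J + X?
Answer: -21875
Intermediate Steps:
a(J, X) = 4*J + 4*X (a(J, X) = 4*(J + X) = 4*J + 4*X)
T(m, D) = 64 (T(m, D) = (4*(-1) + 4*(-1))**2 = (-4 - 4)**2 = (-8)**2 = 64)
H = -99 (H = (-5 - 6)*9 = -11*9 = -99)
5**4*(H + T(2, -21)) = 5**4*(-99 + 64) = 625*(-35) = -21875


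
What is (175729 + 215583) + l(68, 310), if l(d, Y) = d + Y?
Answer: 391690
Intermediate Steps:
l(d, Y) = Y + d
(175729 + 215583) + l(68, 310) = (175729 + 215583) + (310 + 68) = 391312 + 378 = 391690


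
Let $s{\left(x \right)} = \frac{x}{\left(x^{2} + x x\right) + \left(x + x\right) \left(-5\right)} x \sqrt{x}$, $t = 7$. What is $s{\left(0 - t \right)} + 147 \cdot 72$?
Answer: $10584 + \frac{7 i \sqrt{7}}{24} \approx 10584.0 + 0.77168 i$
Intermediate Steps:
$s{\left(x \right)} = \frac{x^{\frac{5}{2}}}{- 10 x + 2 x^{2}}$ ($s{\left(x \right)} = \frac{x}{\left(x^{2} + x^{2}\right) + 2 x \left(-5\right)} x \sqrt{x} = \frac{x}{2 x^{2} - 10 x} x \sqrt{x} = \frac{x}{- 10 x + 2 x^{2}} x \sqrt{x} = \frac{x^{2}}{- 10 x + 2 x^{2}} \sqrt{x} = \frac{x^{\frac{5}{2}}}{- 10 x + 2 x^{2}}$)
$s{\left(0 - t \right)} + 147 \cdot 72 = \frac{\left(0 - 7\right)^{\frac{3}{2}}}{2 \left(-5 + \left(0 - 7\right)\right)} + 147 \cdot 72 = \frac{\left(0 - 7\right)^{\frac{3}{2}}}{2 \left(-5 + \left(0 - 7\right)\right)} + 10584 = \frac{\left(-7\right)^{\frac{3}{2}}}{2 \left(-5 - 7\right)} + 10584 = \frac{\left(-7\right) i \sqrt{7}}{2 \left(-12\right)} + 10584 = \frac{1}{2} \left(- 7 i \sqrt{7}\right) \left(- \frac{1}{12}\right) + 10584 = \frac{7 i \sqrt{7}}{24} + 10584 = 10584 + \frac{7 i \sqrt{7}}{24}$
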